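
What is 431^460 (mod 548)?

460 in binary is 111001100, i.e. 460 = 256 + 128 + 64 + 8 + 4.
431^1 ≡ 431 (mod 548)
431^2 ≡ 431^2 = 185761 ≡ 537 (mod 548)
431^4 ≡ 537^2 = 288369 ≡ 121 (mod 548)
431^8 ≡ 121^2 = 14641 ≡ 393 (mod 548)
431^16 ≡ 393^2 = 154449 ≡ 461 (mod 548)
431^32 ≡ 461^2 = 212521 ≡ 445 (mod 548)
431^64 ≡ 445^2 = 198025 ≡ 197 (mod 548)
431^128 ≡ 197^2 = 38809 ≡ 449 (mod 548)
431^256 ≡ 449^2 = 201601 ≡ 485 (mod 548)
431^460 = 431^256 * 431^128 * 431^64 * 431^8 * 431^4 ≡ 485 * 449 * 197 * 393 * 121 (mod 548).
Accumulate the product:
485 * 449 = 217765 ≡ 209
209 * 197 = 41173 ≡ 73
73 * 393 = 28689 ≡ 193
193 * 121 = 23353 ≡ 337

337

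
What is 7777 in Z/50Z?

27

7777 = 155×50 + 27, so 7777 ≡ 27 (mod 50).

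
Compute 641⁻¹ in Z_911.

442

911 = 1*641 + 270
641 = 2*270 + 101
270 = 2*101 + 68
101 = 1*68 + 33
68 = 2*33 + 2
33 = 16*2 + 1
2 = 2*1 + 0
gcd(641, 911) = 1, so the inverse exists.
Bézout: 1 = −311*911 + 442*641.
So 641⁻¹ ≡ 442 (mod 911).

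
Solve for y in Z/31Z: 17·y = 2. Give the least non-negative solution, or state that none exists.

gcd(17, 31) = 1, so a unique solution mod 31 exists.
17⁻¹ ≡ 11 (mod 31).
y ≡ 11·2 ≡ 22 (mod 31).

22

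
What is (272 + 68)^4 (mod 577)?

187

272 + 68 = 340
(340)^4 ≡ 187 (mod 577)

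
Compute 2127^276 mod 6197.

Compute successive squares:
276 in binary is 100010100, i.e. 276 = 256 + 16 + 4.
2127^1 ≡ 2127 (mod 6197)
2127^2 ≡ 2127^2 = 4524129 ≡ 319 (mod 6197)
2127^4 ≡ 319^2 = 101761 ≡ 2609 (mod 6197)
2127^8 ≡ 2609^2 = 6806881 ≡ 2575 (mod 6197)
2127^16 ≡ 2575^2 = 6630625 ≡ 6032 (mod 6197)
2127^32 ≡ 6032^2 = 36385024 ≡ 2437 (mod 6197)
2127^64 ≡ 2437^2 = 5938969 ≡ 2243 (mod 6197)
2127^128 ≡ 2243^2 = 5031049 ≡ 5282 (mod 6197)
2127^256 ≡ 5282^2 = 27899524 ≡ 630 (mod 6197)
2127^276 = 2127^256 × 2127^16 × 2127^4 ≡ 630 × 6032 × 2609 (mod 6197).
Accumulate the product:
630 × 6032 = 3800160 ≡ 1399
1399 × 2609 = 3649991 ≡ 6155

6155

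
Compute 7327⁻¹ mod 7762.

7191

Apply the Euclidean algorithm and back-substitute:
7762 = 1*7327 + 435
7327 = 16*435 + 367
435 = 1*367 + 68
367 = 5*68 + 27
68 = 2*27 + 14
27 = 1*14 + 13
14 = 1*13 + 1
13 = 13*1 + 0
gcd(7327, 7762) = 1, so the inverse exists.
Bézout: 1 = 539*7762 − 571*7327.
So 7327⁻¹ ≡ −571 ≡ 7191 (mod 7762).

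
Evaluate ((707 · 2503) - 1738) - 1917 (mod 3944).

2998

707 · 2503 = 1769621 ≡ 2709 (mod 3944)
2709 - 1738 = 971
971 - 1917 = -946 ≡ 2998 (mod 3944)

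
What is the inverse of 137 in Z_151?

97

151 = 1·137 + 14
137 = 9·14 + 11
14 = 1·11 + 3
11 = 3·3 + 2
3 = 1·2 + 1
2 = 2·1 + 0
gcd(137, 151) = 1, so the inverse exists.
Back-substitute for 1:
1 = 1·3 − 1·2
  = −1·11 + 4·3
  = 4·14 − 5·11
  = −5·137 + 49·14
  = 49·151 − 54·137
So 137⁻¹ ≡ −54 ≡ 97 (mod 151).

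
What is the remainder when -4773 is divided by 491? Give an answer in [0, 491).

-4773 = -10·491 + 137, so -4773 ≡ 137 (mod 491).

137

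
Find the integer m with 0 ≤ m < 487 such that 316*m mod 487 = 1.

131

Run the extended Euclidean algorithm:
487 = 1×316 + 171
316 = 1×171 + 145
171 = 1×145 + 26
145 = 5×26 + 15
26 = 1×15 + 11
15 = 1×11 + 4
11 = 2×4 + 3
4 = 1×3 + 1
3 = 3×1 + 0
gcd(316, 487) = 1, so the inverse exists.
Bézout: 1 = −85×487 + 131×316.
So 316⁻¹ ≡ 131 (mod 487).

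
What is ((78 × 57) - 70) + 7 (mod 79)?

38

78 × 57 = 4446 ≡ 22 (mod 79)
22 - 70 = -48 ≡ 31 (mod 79)
31 + 7 = 38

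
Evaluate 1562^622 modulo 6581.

5095

622 in binary is 1001101110, i.e. 622 = 512 + 64 + 32 + 8 + 4 + 2.
1562^1 ≡ 1562 (mod 6581)
1562^2 ≡ 1562^2 = 2439844 ≡ 4874 (mod 6581)
1562^4 ≡ 4874^2 = 23755876 ≡ 5047 (mod 6581)
1562^8 ≡ 5047^2 = 25472209 ≡ 3739 (mod 6581)
1562^16 ≡ 3739^2 = 13980121 ≡ 2077 (mod 6581)
1562^32 ≡ 2077^2 = 4313929 ≡ 3374 (mod 6581)
1562^64 ≡ 3374^2 = 11383876 ≡ 5327 (mod 6581)
1562^128 ≡ 5327^2 = 28376929 ≡ 6238 (mod 6581)
1562^256 ≡ 6238^2 = 38912644 ≡ 5772 (mod 6581)
1562^512 ≡ 5772^2 = 33315984 ≡ 2962 (mod 6581)
1562^622 = 1562^512 * 1562^64 * 1562^32 * 1562^8 * 1562^4 * 1562^2 ≡ 2962 * 5327 * 3374 * 3739 * 5047 * 4874 (mod 6581).
Accumulate the product:
2962 * 5327 = 15778574 ≡ 3917
3917 * 3374 = 13215958 ≡ 1310
1310 * 3739 = 4898090 ≡ 1826
1826 * 5047 = 9215822 ≡ 2422
2422 * 4874 = 11804828 ≡ 5095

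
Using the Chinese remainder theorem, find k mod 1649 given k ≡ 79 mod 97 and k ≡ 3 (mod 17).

97⁻¹ mod 17: 97×10 ≡ 1 (mod 17), so 97⁻¹ ≡ 10.
k = 79 + 97×((3 − 79)×10 mod 17) = 79 + 97×5 = 564.
Check: 564 mod 97 = 79, 564 mod 17 = 3. ✓

564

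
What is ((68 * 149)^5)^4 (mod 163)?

97

68 * 149 = 10132 ≡ 26 (mod 163)
(26)^5 ≡ 143 (mod 163)
(143)^4 ≡ 97 (mod 163)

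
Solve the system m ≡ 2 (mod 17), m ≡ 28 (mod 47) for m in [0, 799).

733

17⁻¹ mod 47: 17·36 ≡ 1 (mod 47), so 17⁻¹ ≡ 36.
m = 2 + 17·((28 − 2)·36 mod 47) = 2 + 17·43 = 733.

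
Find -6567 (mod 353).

-6567 = -19*353 + 140, so -6567 ≡ 140 (mod 353).

140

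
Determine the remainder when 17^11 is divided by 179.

Using repeated squaring:
17^1 ≡ 17 (mod 179)
17^2 ≡ 17^2 = 289 ≡ 110 (mod 179)
17^4 ≡ 110^2 = 12100 ≡ 107 (mod 179)
17^8 ≡ 107^2 = 11449 ≡ 172 (mod 179)
17^11 = 17^8 × 17^2 × 17^1 ≡ 172 × 110 × 17 (mod 179).
Accumulate the product:
172 × 110 = 18920 ≡ 125
125 × 17 = 2125 ≡ 156

156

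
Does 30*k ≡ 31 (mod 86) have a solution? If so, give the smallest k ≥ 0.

no solution

gcd(30, 86) = 2, and 2 does not divide 31.
So the congruence has no solution.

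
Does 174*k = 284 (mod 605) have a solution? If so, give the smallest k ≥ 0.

551

gcd(174, 605) = 1, so a unique solution mod 605 exists.
174⁻¹ ≡ 379 (mod 605).
k ≡ 379*284 ≡ 551 (mod 605).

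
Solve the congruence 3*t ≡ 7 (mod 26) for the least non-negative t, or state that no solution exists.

11

gcd(3, 26) = 1, so a unique solution mod 26 exists.
3⁻¹ ≡ 9 (mod 26).
t ≡ 9*7 ≡ 11 (mod 26).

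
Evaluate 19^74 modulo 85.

Using repeated squaring:
74 in binary is 1001010, i.e. 74 = 64 + 8 + 2.
19^1 ≡ 19 (mod 85)
19^2 ≡ 19^2 = 361 ≡ 21 (mod 85)
19^4 ≡ 21^2 = 441 ≡ 16 (mod 85)
19^8 ≡ 16^2 = 256 ≡ 1 (mod 85)
19^16 ≡ 1^2 = 1 (mod 85)
19^32 ≡ 1^2 = 1 (mod 85)
19^64 ≡ 1^2 = 1 (mod 85)
19^74 = 19^64 × 19^8 × 19^2 ≡ 1 × 1 × 21 (mod 85).
Accumulate the product:
1 × 1 = 1
1 × 21 = 21

21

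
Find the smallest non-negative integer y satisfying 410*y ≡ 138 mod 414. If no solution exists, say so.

gcd(410, 414) = 2, and 2 | 138, so solutions exist.
Divide through by 2: 205*y ≡ 69 mod 207.
205⁻¹ ≡ 103 (mod 207).
y ≡ 103*69 ≡ 69 (mod 207).
The smallest non-negative solution is y = 69.

69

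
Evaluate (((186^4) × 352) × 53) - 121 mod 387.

293

(186)^4 ≡ 189 (mod 387)
189 × 352 = 66528 ≡ 351 (mod 387)
351 × 53 = 18603 ≡ 27 (mod 387)
27 - 121 = -94 ≡ 293 (mod 387)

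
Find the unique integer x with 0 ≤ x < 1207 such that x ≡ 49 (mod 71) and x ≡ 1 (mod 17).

120

71⁻¹ mod 17: 71*6 ≡ 1 (mod 17), so 71⁻¹ ≡ 6.
x = 49 + 71*((1 − 49)*6 mod 17) = 49 + 71*1 = 120.
Check: 120 mod 71 = 49, 120 mod 17 = 1. ✓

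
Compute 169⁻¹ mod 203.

Run the extended Euclidean algorithm:
203 = 1×169 + 34
169 = 4×34 + 33
34 = 1×33 + 1
33 = 33×1 + 0
gcd(169, 203) = 1, so the inverse exists.
Back-substitute for 1:
1 = 1×34 − 1×33
  = −1×169 + 5×34
  = 5×203 − 6×169
So 169⁻¹ ≡ −6 ≡ 197 (mod 203).

197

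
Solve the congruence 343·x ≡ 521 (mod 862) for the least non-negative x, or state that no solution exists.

gcd(343, 862) = 1, so a unique solution mod 862 exists.
343⁻¹ ≡ 191 (mod 862).
x ≡ 191·521 ≡ 381 (mod 862).

381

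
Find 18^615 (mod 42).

36

Compute successive squares:
615 in binary is 1001100111, i.e. 615 = 512 + 64 + 32 + 4 + 2 + 1.
18^1 ≡ 18 (mod 42)
18^2 ≡ 18^2 = 324 ≡ 30 (mod 42)
18^4 ≡ 30^2 = 900 ≡ 18 (mod 42)
18^8 ≡ 18^2 = 324 ≡ 30 (mod 42)
18^16 ≡ 30^2 = 900 ≡ 18 (mod 42)
18^32 ≡ 18^2 = 324 ≡ 30 (mod 42)
18^64 ≡ 30^2 = 900 ≡ 18 (mod 42)
18^128 ≡ 18^2 = 324 ≡ 30 (mod 42)
18^256 ≡ 30^2 = 900 ≡ 18 (mod 42)
18^512 ≡ 18^2 = 324 ≡ 30 (mod 42)
18^615 = 18^512 · 18^64 · 18^32 · 18^4 · 18^2 · 18^1 ≡ 30 · 18 · 30 · 18 · 30 · 18 (mod 42).
Accumulate the product:
30 · 18 = 540 ≡ 36
36 · 30 = 1080 ≡ 30
30 · 18 = 540 ≡ 36
36 · 30 = 1080 ≡ 30
30 · 18 = 540 ≡ 36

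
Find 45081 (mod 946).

619

45081 = 47*946 + 619, so 45081 ≡ 619 (mod 946).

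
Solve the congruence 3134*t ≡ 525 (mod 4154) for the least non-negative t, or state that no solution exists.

gcd(3134, 4154) = 2, and 2 does not divide 525.
So the congruence has no solution.

no solution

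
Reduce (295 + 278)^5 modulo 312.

261

295 + 278 = 573 ≡ 261 (mod 312)
(261)^5 ≡ 261 (mod 312)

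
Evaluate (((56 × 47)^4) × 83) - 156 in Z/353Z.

56 × 47 = 2632 ≡ 161 (mod 353)
(161)^4 ≡ 159 (mod 353)
159 × 83 = 13197 ≡ 136 (mod 353)
136 - 156 = -20 ≡ 333 (mod 353)

333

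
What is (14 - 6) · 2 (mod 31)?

14 - 6 = 8
8 · 2 = 16

16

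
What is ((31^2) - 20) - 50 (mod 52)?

7

(31)^2 ≡ 25 (mod 52)
25 - 20 = 5
5 - 50 = -45 ≡ 7 (mod 52)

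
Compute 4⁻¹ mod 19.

By the extended Euclidean algorithm:
19 = 4×4 + 3
4 = 1×3 + 1
3 = 3×1 + 0
gcd(4, 19) = 1, so the inverse exists.
Bézout: 1 = −1×19 + 5×4.
So 4⁻¹ ≡ 5 (mod 19).

5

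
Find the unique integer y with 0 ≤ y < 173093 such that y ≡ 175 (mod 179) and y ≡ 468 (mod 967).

71059

179⁻¹ mod 967: 179*470 ≡ 1 (mod 967), so 179⁻¹ ≡ 470.
y = 175 + 179*((468 − 175)*470 mod 967) = 175 + 179*396 = 71059.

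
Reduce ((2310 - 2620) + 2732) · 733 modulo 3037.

2310 - 2620 = -310 ≡ 2727 (mod 3037)
2727 + 2732 = 5459 ≡ 2422 (mod 3037)
2422 · 733 = 1775326 ≡ 1718 (mod 3037)

1718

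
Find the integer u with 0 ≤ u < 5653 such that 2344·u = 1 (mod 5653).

1898

Run the extended Euclidean algorithm:
5653 = 2×2344 + 965
2344 = 2×965 + 414
965 = 2×414 + 137
414 = 3×137 + 3
137 = 45×3 + 2
3 = 1×2 + 1
2 = 2×1 + 0
gcd(2344, 5653) = 1, so the inverse exists.
Back-substitute for 1:
1 = 1×3 − 1×2
  = −1×137 + 46×3
  = 46×414 − 139×137
  = −139×965 + 324×414
  = 324×2344 − 787×965
  = −787×5653 + 1898×2344
So 2344⁻¹ ≡ 1898 (mod 5653).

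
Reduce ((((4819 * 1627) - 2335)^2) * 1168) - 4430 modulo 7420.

4819 * 1627 = 7840513 ≡ 4993 (mod 7420)
4993 - 2335 = 2658
(2658)^2 ≡ 1124 (mod 7420)
1124 * 1168 = 1312832 ≡ 6912 (mod 7420)
6912 - 4430 = 2482

2482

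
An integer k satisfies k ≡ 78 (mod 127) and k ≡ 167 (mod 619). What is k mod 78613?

127⁻¹ mod 619: 127·39 ≡ 1 (mod 619), so 127⁻¹ ≡ 39.
k = 78 + 127·((167 − 78)·39 mod 619) = 78 + 127·376 = 47830.

47830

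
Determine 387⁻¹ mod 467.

By the extended Euclidean algorithm:
467 = 1*387 + 80
387 = 4*80 + 67
80 = 1*67 + 13
67 = 5*13 + 2
13 = 6*2 + 1
2 = 2*1 + 0
gcd(387, 467) = 1, so the inverse exists.
Back-substitute for 1:
1 = 1*13 − 6*2
  = −6*67 + 31*13
  = 31*80 − 37*67
  = −37*387 + 179*80
  = 179*467 − 216*387
So 387⁻¹ ≡ −216 ≡ 251 (mod 467).

251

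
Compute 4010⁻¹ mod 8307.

7265

8307 = 2·4010 + 287
4010 = 13·287 + 279
287 = 1·279 + 8
279 = 34·8 + 7
8 = 1·7 + 1
7 = 7·1 + 0
gcd(4010, 8307) = 1, so the inverse exists.
Back-substitute for 1:
1 = 1·8 − 1·7
  = −1·279 + 35·8
  = 35·287 − 36·279
  = −36·4010 + 503·287
  = 503·8307 − 1042·4010
So 4010⁻¹ ≡ −1042 ≡ 7265 (mod 8307).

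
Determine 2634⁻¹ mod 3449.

292

Apply the Euclidean algorithm and back-substitute:
3449 = 1·2634 + 815
2634 = 3·815 + 189
815 = 4·189 + 59
189 = 3·59 + 12
59 = 4·12 + 11
12 = 1·11 + 1
11 = 11·1 + 0
gcd(2634, 3449) = 1, so the inverse exists.
Back-substitute for 1:
1 = 1·12 − 1·11
  = −1·59 + 5·12
  = 5·189 − 16·59
  = −16·815 + 69·189
  = 69·2634 − 223·815
  = −223·3449 + 292·2634
So 2634⁻¹ ≡ 292 (mod 3449).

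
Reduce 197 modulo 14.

1

197 = 14*14 + 1, so 197 ≡ 1 (mod 14).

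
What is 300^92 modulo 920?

92 in binary is 1011100, i.e. 92 = 64 + 16 + 8 + 4.
300^1 ≡ 300 (mod 920)
300^2 ≡ 300^2 = 90000 ≡ 760 (mod 920)
300^4 ≡ 760^2 = 577600 ≡ 760 (mod 920)
300^8 ≡ 760^2 = 577600 ≡ 760 (mod 920)
300^16 ≡ 760^2 = 577600 ≡ 760 (mod 920)
300^32 ≡ 760^2 = 577600 ≡ 760 (mod 920)
300^64 ≡ 760^2 = 577600 ≡ 760 (mod 920)
300^92 = 300^64 · 300^16 · 300^8 · 300^4 ≡ 760 · 760 · 760 · 760 (mod 920).
Accumulate the product:
760 · 760 = 577600 ≡ 760
760 · 760 = 577600 ≡ 760
760 · 760 = 577600 ≡ 760

760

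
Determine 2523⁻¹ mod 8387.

8387 = 3*2523 + 818
2523 = 3*818 + 69
818 = 11*69 + 59
69 = 1*59 + 10
59 = 5*10 + 9
10 = 1*9 + 1
9 = 9*1 + 0
gcd(2523, 8387) = 1, so the inverse exists.
Bézout: 1 = −256*8387 + 851*2523.
So 2523⁻¹ ≡ 851 (mod 8387).

851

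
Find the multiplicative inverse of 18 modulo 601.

167

601 = 33·18 + 7
18 = 2·7 + 4
7 = 1·4 + 3
4 = 1·3 + 1
3 = 3·1 + 0
gcd(18, 601) = 1, so the inverse exists.
Bézout: 1 = −5·601 + 167·18.
So 18⁻¹ ≡ 167 (mod 601).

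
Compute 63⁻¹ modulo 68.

27

By the extended Euclidean algorithm:
68 = 1*63 + 5
63 = 12*5 + 3
5 = 1*3 + 2
3 = 1*2 + 1
2 = 2*1 + 0
gcd(63, 68) = 1, so the inverse exists.
Back-substitute for 1:
1 = 1*3 − 1*2
  = −1*5 + 2*3
  = 2*63 − 25*5
  = −25*68 + 27*63
So 63⁻¹ ≡ 27 (mod 68).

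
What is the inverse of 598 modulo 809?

23

By the extended Euclidean algorithm:
809 = 1·598 + 211
598 = 2·211 + 176
211 = 1·176 + 35
176 = 5·35 + 1
35 = 35·1 + 0
gcd(598, 809) = 1, so the inverse exists.
Back-substitute for 1:
1 = 1·176 − 5·35
  = −5·211 + 6·176
  = 6·598 − 17·211
  = −17·809 + 23·598
So 598⁻¹ ≡ 23 (mod 809).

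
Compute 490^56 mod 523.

73

490^1 ≡ 490 (mod 523)
490^2 ≡ 490^2 = 240100 ≡ 43 (mod 523)
490^4 ≡ 43^2 = 1849 ≡ 280 (mod 523)
490^8 ≡ 280^2 = 78400 ≡ 473 (mod 523)
490^16 ≡ 473^2 = 223729 ≡ 408 (mod 523)
490^32 ≡ 408^2 = 166464 ≡ 150 (mod 523)
490^56 = 490^32 * 490^16 * 490^8 ≡ 150 * 408 * 473 (mod 523).
Accumulate the product:
150 * 408 = 61200 ≡ 9
9 * 473 = 4257 ≡ 73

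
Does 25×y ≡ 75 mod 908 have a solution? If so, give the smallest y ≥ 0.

gcd(25, 908) = 1, so a unique solution mod 908 exists.
25⁻¹ ≡ 109 (mod 908).
y ≡ 109×75 ≡ 3 (mod 908).

3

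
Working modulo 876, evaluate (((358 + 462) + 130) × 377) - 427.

358 + 462 = 820
820 + 130 = 950 ≡ 74 (mod 876)
74 × 377 = 27898 ≡ 742 (mod 876)
742 - 427 = 315

315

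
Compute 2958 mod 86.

2958 = 34·86 + 34, so 2958 ≡ 34 (mod 86).

34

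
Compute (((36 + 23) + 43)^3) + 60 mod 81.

6

36 + 23 = 59
59 + 43 = 102 ≡ 21 (mod 81)
(21)^3 ≡ 27 (mod 81)
27 + 60 = 87 ≡ 6 (mod 81)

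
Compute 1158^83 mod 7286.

2842

83 in binary is 1010011, i.e. 83 = 64 + 16 + 2 + 1.
1158^1 ≡ 1158 (mod 7286)
1158^2 ≡ 1158^2 = 1340964 ≡ 340 (mod 7286)
1158^4 ≡ 340^2 = 115600 ≡ 6310 (mod 7286)
1158^8 ≡ 6310^2 = 39816100 ≡ 5396 (mod 7286)
1158^16 ≡ 5396^2 = 29116816 ≡ 1960 (mod 7286)
1158^32 ≡ 1960^2 = 3841600 ≡ 1878 (mod 7286)
1158^64 ≡ 1878^2 = 3526884 ≡ 460 (mod 7286)
1158^83 = 1158^64 × 1158^16 × 1158^2 × 1158^1 ≡ 460 × 1960 × 340 × 1158 (mod 7286).
Accumulate the product:
460 × 1960 = 901600 ≡ 5422
5422 × 340 = 1843480 ≡ 122
122 × 1158 = 141276 ≡ 2842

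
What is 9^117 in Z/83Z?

31

9^1 ≡ 9 (mod 83)
9^2 ≡ 9^2 = 81 (mod 83)
9^4 ≡ 81^2 = 6561 ≡ 4 (mod 83)
9^8 ≡ 4^2 = 16 (mod 83)
9^16 ≡ 16^2 = 256 ≡ 7 (mod 83)
9^32 ≡ 7^2 = 49 (mod 83)
9^64 ≡ 49^2 = 2401 ≡ 77 (mod 83)
9^117 = 9^64 * 9^32 * 9^16 * 9^4 * 9^1 ≡ 77 * 49 * 7 * 4 * 9 (mod 83).
Accumulate the product:
77 * 49 = 3773 ≡ 38
38 * 7 = 266 ≡ 17
17 * 4 = 68
68 * 9 = 612 ≡ 31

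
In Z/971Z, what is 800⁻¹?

812

Apply the Euclidean algorithm and back-substitute:
971 = 1*800 + 171
800 = 4*171 + 116
171 = 1*116 + 55
116 = 2*55 + 6
55 = 9*6 + 1
6 = 6*1 + 0
gcd(800, 971) = 1, so the inverse exists.
Bézout: 1 = 131*971 − 159*800.
So 800⁻¹ ≡ −159 ≡ 812 (mod 971).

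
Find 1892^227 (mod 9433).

783

By square-and-multiply:
227 in binary is 11100011, i.e. 227 = 128 + 64 + 32 + 2 + 1.
1892^1 ≡ 1892 (mod 9433)
1892^2 ≡ 1892^2 = 3579664 ≡ 4557 (mod 9433)
1892^4 ≡ 4557^2 = 20766249 ≡ 4216 (mod 9433)
1892^8 ≡ 4216^2 = 17774656 ≡ 2884 (mod 9433)
1892^16 ≡ 2884^2 = 8317456 ≡ 6983 (mod 9433)
1892^32 ≡ 6983^2 = 48762289 ≡ 3112 (mod 9433)
1892^64 ≡ 3112^2 = 9684544 ≡ 6286 (mod 9433)
1892^128 ≡ 6286^2 = 39513796 ≡ 8392 (mod 9433)
1892^227 = 1892^128 · 1892^64 · 1892^32 · 1892^2 · 1892^1 ≡ 8392 · 6286 · 3112 · 4557 · 1892 (mod 9433).
Accumulate the product:
8392 · 6286 = 52752112 ≡ 2776
2776 · 3112 = 8638912 ≡ 7717
7717 · 4557 = 35166369 ≡ 145
145 · 1892 = 274340 ≡ 783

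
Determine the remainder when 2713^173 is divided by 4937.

2713^1 ≡ 2713 (mod 4937)
2713^2 ≡ 2713^2 = 7360369 ≡ 4239 (mod 4937)
2713^4 ≡ 4239^2 = 17969121 ≡ 3378 (mod 4937)
2713^8 ≡ 3378^2 = 11410884 ≡ 1477 (mod 4937)
2713^16 ≡ 1477^2 = 2181529 ≡ 4312 (mod 4937)
2713^32 ≡ 4312^2 = 18593344 ≡ 602 (mod 4937)
2713^64 ≡ 602^2 = 362404 ≡ 2003 (mod 4937)
2713^128 ≡ 2003^2 = 4012009 ≡ 3165 (mod 4937)
2713^173 = 2713^128 × 2713^32 × 2713^8 × 2713^4 × 2713^1 ≡ 3165 × 602 × 1477 × 3378 × 2713 (mod 4937).
Accumulate the product:
3165 × 602 = 1905330 ≡ 4585
4585 × 1477 = 6772045 ≡ 3418
3418 × 3378 = 11546004 ≡ 3298
3298 × 2713 = 8947474 ≡ 1630

1630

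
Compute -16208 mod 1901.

-16208 = -9*1901 + 901, so -16208 ≡ 901 (mod 1901).

901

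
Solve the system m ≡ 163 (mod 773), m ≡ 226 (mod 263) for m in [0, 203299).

111475

773⁻¹ mod 263: 773*115 ≡ 1 (mod 263), so 773⁻¹ ≡ 115.
m = 163 + 773*((226 − 163)*115 mod 263) = 163 + 773*144 = 111475.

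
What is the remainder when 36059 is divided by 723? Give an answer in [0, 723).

632

36059 = 49*723 + 632, so 36059 ≡ 632 (mod 723).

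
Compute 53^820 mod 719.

By square-and-multiply:
820 in binary is 1100110100, i.e. 820 = 512 + 256 + 32 + 16 + 4.
53^1 ≡ 53 (mod 719)
53^2 ≡ 53^2 = 2809 ≡ 652 (mod 719)
53^4 ≡ 652^2 = 425104 ≡ 175 (mod 719)
53^8 ≡ 175^2 = 30625 ≡ 427 (mod 719)
53^16 ≡ 427^2 = 182329 ≡ 422 (mod 719)
53^32 ≡ 422^2 = 178084 ≡ 491 (mod 719)
53^64 ≡ 491^2 = 241081 ≡ 216 (mod 719)
53^128 ≡ 216^2 = 46656 ≡ 640 (mod 719)
53^256 ≡ 640^2 = 409600 ≡ 489 (mod 719)
53^512 ≡ 489^2 = 239121 ≡ 413 (mod 719)
53^820 = 53^512 × 53^256 × 53^32 × 53^16 × 53^4 ≡ 413 × 489 × 491 × 422 × 175 (mod 719).
Accumulate the product:
413 × 489 = 201957 ≡ 637
637 × 491 = 312767 ≡ 2
2 × 422 = 844 ≡ 125
125 × 175 = 21875 ≡ 305

305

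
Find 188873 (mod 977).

188873 = 193*977 + 312, so 188873 ≡ 312 (mod 977).

312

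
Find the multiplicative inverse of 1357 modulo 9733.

9525

9733 = 7×1357 + 234
1357 = 5×234 + 187
234 = 1×187 + 47
187 = 3×47 + 46
47 = 1×46 + 1
46 = 46×1 + 0
gcd(1357, 9733) = 1, so the inverse exists.
Back-substitute for 1:
1 = 1×47 − 1×46
  = −1×187 + 4×47
  = 4×234 − 5×187
  = −5×1357 + 29×234
  = 29×9733 − 208×1357
So 1357⁻¹ ≡ −208 ≡ 9525 (mod 9733).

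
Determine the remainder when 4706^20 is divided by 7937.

Using repeated squaring:
4706^1 ≡ 4706 (mod 7937)
4706^2 ≡ 4706^2 = 22146436 ≡ 2206 (mod 7937)
4706^4 ≡ 2206^2 = 4866436 ≡ 1055 (mod 7937)
4706^8 ≡ 1055^2 = 1113025 ≡ 1845 (mod 7937)
4706^16 ≡ 1845^2 = 3404025 ≡ 6989 (mod 7937)
4706^20 = 4706^16 · 4706^4 ≡ 6989 · 1055 (mod 7937).
6989 · 1055 = 7373395 ≡ 7859 (mod 7937).

7859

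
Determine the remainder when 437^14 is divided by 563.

14 in binary is 1110, i.e. 14 = 8 + 4 + 2.
437^1 ≡ 437 (mod 563)
437^2 ≡ 437^2 = 190969 ≡ 112 (mod 563)
437^4 ≡ 112^2 = 12544 ≡ 158 (mod 563)
437^8 ≡ 158^2 = 24964 ≡ 192 (mod 563)
437^14 = 437^8 * 437^4 * 437^2 ≡ 192 * 158 * 112 (mod 563).
Accumulate the product:
192 * 158 = 30336 ≡ 497
497 * 112 = 55664 ≡ 490

490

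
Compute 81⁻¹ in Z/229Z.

82

By the extended Euclidean algorithm:
229 = 2·81 + 67
81 = 1·67 + 14
67 = 4·14 + 11
14 = 1·11 + 3
11 = 3·3 + 2
3 = 1·2 + 1
2 = 2·1 + 0
gcd(81, 229) = 1, so the inverse exists.
Bézout: 1 = −29·229 + 82·81.
So 81⁻¹ ≡ 82 (mod 229).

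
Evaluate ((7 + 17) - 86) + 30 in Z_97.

65

7 + 17 = 24
24 - 86 = -62 ≡ 35 (mod 97)
35 + 30 = 65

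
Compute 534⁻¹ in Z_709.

Run the extended Euclidean algorithm:
709 = 1*534 + 175
534 = 3*175 + 9
175 = 19*9 + 4
9 = 2*4 + 1
4 = 4*1 + 0
gcd(534, 709) = 1, so the inverse exists.
Back-substitute for 1:
1 = 1*9 − 2*4
  = −2*175 + 39*9
  = 39*534 − 119*175
  = −119*709 + 158*534
So 534⁻¹ ≡ 158 (mod 709).

158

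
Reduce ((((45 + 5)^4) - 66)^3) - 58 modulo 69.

45 + 5 = 50
(50)^4 ≡ 49 (mod 69)
49 - 66 = -17 ≡ 52 (mod 69)
(52)^3 ≡ 55 (mod 69)
55 - 58 = -3 ≡ 66 (mod 69)

66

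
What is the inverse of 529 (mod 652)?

53

652 = 1×529 + 123
529 = 4×123 + 37
123 = 3×37 + 12
37 = 3×12 + 1
12 = 12×1 + 0
gcd(529, 652) = 1, so the inverse exists.
Bézout: 1 = −43×652 + 53×529.
So 529⁻¹ ≡ 53 (mod 652).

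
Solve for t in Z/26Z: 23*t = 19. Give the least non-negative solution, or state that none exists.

11

gcd(23, 26) = 1, so a unique solution mod 26 exists.
23⁻¹ ≡ 17 (mod 26).
t ≡ 17*19 ≡ 11 (mod 26).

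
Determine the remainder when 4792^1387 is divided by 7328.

2976

By square-and-multiply:
1387 in binary is 10101101011, i.e. 1387 = 1024 + 256 + 64 + 32 + 8 + 2 + 1.
4792^1 ≡ 4792 (mod 7328)
4792^2 ≡ 4792^2 = 22963264 ≡ 4640 (mod 7328)
4792^4 ≡ 4640^2 = 21529600 ≡ 7264 (mod 7328)
4792^8 ≡ 7264^2 = 52765696 ≡ 4096 (mod 7328)
4792^16 ≡ 4096^2 = 16777216 ≡ 3424 (mod 7328)
4792^32 ≡ 3424^2 = 11723776 ≡ 6304 (mod 7328)
4792^64 ≡ 6304^2 = 39740416 ≡ 672 (mod 7328)
4792^128 ≡ 672^2 = 451584 ≡ 4576 (mod 7328)
4792^256 ≡ 4576^2 = 20939776 ≡ 3680 (mod 7328)
4792^512 ≡ 3680^2 = 13542400 ≡ 256 (mod 7328)
4792^1024 ≡ 256^2 = 65536 ≡ 6912 (mod 7328)
4792^1387 = 4792^1024 × 4792^256 × 4792^64 × 4792^32 × 4792^8 × 4792^2 × 4792^1 ≡ 6912 × 3680 × 672 × 6304 × 4096 × 4640 × 4792 (mod 7328).
Accumulate the product:
6912 × 3680 = 25436160 ≡ 672
672 × 672 = 451584 ≡ 4576
4576 × 6304 = 28847104 ≡ 4096
4096 × 4096 = 16777216 ≡ 3424
3424 × 4640 = 15887360 ≡ 256
256 × 4792 = 1226752 ≡ 2976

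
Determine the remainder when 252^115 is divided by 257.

229

Using repeated squaring:
115 in binary is 1110011, i.e. 115 = 64 + 32 + 16 + 2 + 1.
252^1 ≡ 252 (mod 257)
252^2 ≡ 252^2 = 63504 ≡ 25 (mod 257)
252^4 ≡ 25^2 = 625 ≡ 111 (mod 257)
252^8 ≡ 111^2 = 12321 ≡ 242 (mod 257)
252^16 ≡ 242^2 = 58564 ≡ 225 (mod 257)
252^32 ≡ 225^2 = 50625 ≡ 253 (mod 257)
252^64 ≡ 253^2 = 64009 ≡ 16 (mod 257)
252^115 = 252^64 * 252^32 * 252^16 * 252^2 * 252^1 ≡ 16 * 253 * 225 * 25 * 252 (mod 257).
Accumulate the product:
16 * 253 = 4048 ≡ 193
193 * 225 = 43425 ≡ 249
249 * 25 = 6225 ≡ 57
57 * 252 = 14364 ≡ 229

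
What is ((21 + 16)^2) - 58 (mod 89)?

21 + 16 = 37
(37)^2 ≡ 34 (mod 89)
34 - 58 = -24 ≡ 65 (mod 89)

65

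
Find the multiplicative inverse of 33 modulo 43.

43 = 1·33 + 10
33 = 3·10 + 3
10 = 3·3 + 1
3 = 3·1 + 0
gcd(33, 43) = 1, so the inverse exists.
Back-substitute for 1:
1 = 1·10 − 3·3
  = −3·33 + 10·10
  = 10·43 − 13·33
So 33⁻¹ ≡ −13 ≡ 30 (mod 43).

30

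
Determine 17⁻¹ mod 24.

17

24 = 1×17 + 7
17 = 2×7 + 3
7 = 2×3 + 1
3 = 3×1 + 0
gcd(17, 24) = 1, so the inverse exists.
Bézout: 1 = 5×24 − 7×17.
So 17⁻¹ ≡ −7 ≡ 17 (mod 24).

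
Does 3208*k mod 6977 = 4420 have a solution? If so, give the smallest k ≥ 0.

gcd(3208, 6977) = 1, so a unique solution mod 6977 exists.
3208⁻¹ ≡ 3930 (mod 6977).
k ≡ 3930*4420 ≡ 4847 (mod 6977).

4847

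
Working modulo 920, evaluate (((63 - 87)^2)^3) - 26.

63 - 87 = -24 ≡ 896 (mod 920)
(896)^2 ≡ 576 (mod 920)
(576)^3 ≡ 576 (mod 920)
576 - 26 = 550

550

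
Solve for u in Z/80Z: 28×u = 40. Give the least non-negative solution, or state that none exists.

10

gcd(28, 80) = 4, and 4 | 40, so solutions exist.
Divide through by 4: 7×u mod 20 = 10.
7⁻¹ ≡ 3 (mod 20).
u ≡ 3×10 ≡ 10 (mod 20).
The smallest non-negative solution is u = 10.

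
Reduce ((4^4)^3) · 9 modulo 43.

(4)^4 ≡ 41 (mod 43)
(41)^3 ≡ 35 (mod 43)
35 · 9 = 315 ≡ 14 (mod 43)

14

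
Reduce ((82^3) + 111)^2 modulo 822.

(82)^3 ≡ 628 (mod 822)
628 + 111 = 739
(739)^2 ≡ 313 (mod 822)

313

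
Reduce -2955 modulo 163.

-2955 = -19*163 + 142, so -2955 ≡ 142 (mod 163).

142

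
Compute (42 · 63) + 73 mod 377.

80

42 · 63 = 2646 ≡ 7 (mod 377)
7 + 73 = 80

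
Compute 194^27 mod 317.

By square-and-multiply:
194^1 ≡ 194 (mod 317)
194^2 ≡ 194^2 = 37636 ≡ 230 (mod 317)
194^4 ≡ 230^2 = 52900 ≡ 278 (mod 317)
194^8 ≡ 278^2 = 77284 ≡ 253 (mod 317)
194^16 ≡ 253^2 = 64009 ≡ 292 (mod 317)
194^27 = 194^16 × 194^8 × 194^2 × 194^1 ≡ 292 × 253 × 230 × 194 (mod 317).
Accumulate the product:
292 × 253 = 73876 ≡ 15
15 × 230 = 3450 ≡ 280
280 × 194 = 54320 ≡ 113

113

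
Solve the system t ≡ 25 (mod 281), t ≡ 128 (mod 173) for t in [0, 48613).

281⁻¹ mod 173: 281·165 ≡ 1 (mod 173), so 281⁻¹ ≡ 165.
t = 25 + 281·((128 − 25)·165 mod 173) = 25 + 281·41 = 11546.

11546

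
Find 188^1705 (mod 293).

By square-and-multiply:
1705 in binary is 11010101001, i.e. 1705 = 1024 + 512 + 128 + 32 + 8 + 1.
188^1 ≡ 188 (mod 293)
188^2 ≡ 188^2 = 35344 ≡ 184 (mod 293)
188^4 ≡ 184^2 = 33856 ≡ 161 (mod 293)
188^8 ≡ 161^2 = 25921 ≡ 137 (mod 293)
188^16 ≡ 137^2 = 18769 ≡ 17 (mod 293)
188^32 ≡ 17^2 = 289 (mod 293)
188^64 ≡ 289^2 = 83521 ≡ 16 (mod 293)
188^128 ≡ 16^2 = 256 (mod 293)
188^256 ≡ 256^2 = 65536 ≡ 197 (mod 293)
188^512 ≡ 197^2 = 38809 ≡ 133 (mod 293)
188^1024 ≡ 133^2 = 17689 ≡ 109 (mod 293)
188^1705 = 188^1024 * 188^512 * 188^128 * 188^32 * 188^8 * 188^1 ≡ 109 * 133 * 256 * 289 * 137 * 188 (mod 293).
Accumulate the product:
109 * 133 = 14497 ≡ 140
140 * 256 = 35840 ≡ 94
94 * 289 = 27166 ≡ 210
210 * 137 = 28770 ≡ 56
56 * 188 = 10528 ≡ 273

273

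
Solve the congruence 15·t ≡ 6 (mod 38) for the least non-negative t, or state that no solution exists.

gcd(15, 38) = 1, so a unique solution mod 38 exists.
15⁻¹ ≡ 33 (mod 38).
t ≡ 33·6 ≡ 8 (mod 38).

8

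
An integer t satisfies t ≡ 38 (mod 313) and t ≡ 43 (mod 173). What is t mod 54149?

313⁻¹ mod 173: 313*152 ≡ 1 (mod 173), so 313⁻¹ ≡ 152.
t = 38 + 313*((43 − 38)*152 mod 173) = 38 + 313*68 = 21322.

21322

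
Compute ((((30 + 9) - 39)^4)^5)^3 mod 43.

0

30 + 9 = 39
39 - 39 = 0
(0)^4 ≡ 0 (mod 43)
(0)^5 ≡ 0 (mod 43)
(0)^3 ≡ 0 (mod 43)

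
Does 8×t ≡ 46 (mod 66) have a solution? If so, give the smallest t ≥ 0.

gcd(8, 66) = 2, and 2 | 46, so solutions exist.
Divide through by 2: 4×t mod 33 = 23.
4⁻¹ ≡ 25 (mod 33).
t ≡ 25×23 ≡ 14 (mod 33).
The smallest non-negative solution is t = 14.

14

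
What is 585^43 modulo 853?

284

43 in binary is 101011, i.e. 43 = 32 + 8 + 2 + 1.
585^1 ≡ 585 (mod 853)
585^2 ≡ 585^2 = 342225 ≡ 172 (mod 853)
585^4 ≡ 172^2 = 29584 ≡ 582 (mod 853)
585^8 ≡ 582^2 = 338724 ≡ 83 (mod 853)
585^16 ≡ 83^2 = 6889 ≡ 65 (mod 853)
585^32 ≡ 65^2 = 4225 ≡ 813 (mod 853)
585^43 = 585^32 · 585^8 · 585^2 · 585^1 ≡ 813 · 83 · 172 · 585 (mod 853).
Accumulate the product:
813 · 83 = 67479 ≡ 92
92 · 172 = 15824 ≡ 470
470 · 585 = 274950 ≡ 284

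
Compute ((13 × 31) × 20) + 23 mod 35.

33

13 × 31 = 403 ≡ 18 (mod 35)
18 × 20 = 360 ≡ 10 (mod 35)
10 + 23 = 33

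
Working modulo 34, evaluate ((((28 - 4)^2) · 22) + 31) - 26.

29

28 - 4 = 24
(24)^2 ≡ 32 (mod 34)
32 · 22 = 704 ≡ 24 (mod 34)
24 + 31 = 55 ≡ 21 (mod 34)
21 - 26 = -5 ≡ 29 (mod 34)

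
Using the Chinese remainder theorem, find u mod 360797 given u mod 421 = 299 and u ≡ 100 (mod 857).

276054

421⁻¹ mod 857: 421*57 ≡ 1 (mod 857), so 421⁻¹ ≡ 57.
u = 299 + 421*((100 − 299)*57 mod 857) = 299 + 421*655 = 276054.
Check: 276054 mod 421 = 299, 276054 mod 857 = 100. ✓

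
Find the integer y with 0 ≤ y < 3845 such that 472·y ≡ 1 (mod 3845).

1393

By the extended Euclidean algorithm:
3845 = 8×472 + 69
472 = 6×69 + 58
69 = 1×58 + 11
58 = 5×11 + 3
11 = 3×3 + 2
3 = 1×2 + 1
2 = 2×1 + 0
gcd(472, 3845) = 1, so the inverse exists.
Back-substitute for 1:
1 = 1×3 − 1×2
  = −1×11 + 4×3
  = 4×58 − 21×11
  = −21×69 + 25×58
  = 25×472 − 171×69
  = −171×3845 + 1393×472
So 472⁻¹ ≡ 1393 (mod 3845).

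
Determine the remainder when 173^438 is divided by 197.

29

438 in binary is 110110110, i.e. 438 = 256 + 128 + 32 + 16 + 4 + 2.
173^1 ≡ 173 (mod 197)
173^2 ≡ 173^2 = 29929 ≡ 182 (mod 197)
173^4 ≡ 182^2 = 33124 ≡ 28 (mod 197)
173^8 ≡ 28^2 = 784 ≡ 193 (mod 197)
173^16 ≡ 193^2 = 37249 ≡ 16 (mod 197)
173^32 ≡ 16^2 = 256 ≡ 59 (mod 197)
173^64 ≡ 59^2 = 3481 ≡ 132 (mod 197)
173^128 ≡ 132^2 = 17424 ≡ 88 (mod 197)
173^256 ≡ 88^2 = 7744 ≡ 61 (mod 197)
173^438 = 173^256 × 173^128 × 173^32 × 173^16 × 173^4 × 173^2 ≡ 61 × 88 × 59 × 16 × 28 × 182 (mod 197).
Accumulate the product:
61 × 88 = 5368 ≡ 49
49 × 59 = 2891 ≡ 133
133 × 16 = 2128 ≡ 158
158 × 28 = 4424 ≡ 90
90 × 182 = 16380 ≡ 29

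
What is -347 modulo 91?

-347 = -4*91 + 17, so -347 ≡ 17 (mod 91).

17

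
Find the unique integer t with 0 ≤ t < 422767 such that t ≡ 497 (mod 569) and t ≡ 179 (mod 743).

263944

569⁻¹ mod 743: 569*585 ≡ 1 (mod 743), so 569⁻¹ ≡ 585.
t = 497 + 569*((179 − 497)*585 mod 743) = 497 + 569*463 = 263944.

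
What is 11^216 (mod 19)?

1

216 in binary is 11011000, i.e. 216 = 128 + 64 + 16 + 8.
11^1 ≡ 11 (mod 19)
11^2 ≡ 11^2 = 121 ≡ 7 (mod 19)
11^4 ≡ 7^2 = 49 ≡ 11 (mod 19)
11^8 ≡ 11^2 = 121 ≡ 7 (mod 19)
11^16 ≡ 7^2 = 49 ≡ 11 (mod 19)
11^32 ≡ 11^2 = 121 ≡ 7 (mod 19)
11^64 ≡ 7^2 = 49 ≡ 11 (mod 19)
11^128 ≡ 11^2 = 121 ≡ 7 (mod 19)
11^216 = 11^128 · 11^64 · 11^16 · 11^8 ≡ 7 · 11 · 11 · 7 (mod 19).
Accumulate the product:
7 · 11 = 77 ≡ 1
1 · 11 = 11
11 · 7 = 77 ≡ 1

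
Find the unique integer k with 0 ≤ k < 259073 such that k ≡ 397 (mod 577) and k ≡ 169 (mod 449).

577⁻¹ mod 449: 577*221 ≡ 1 (mod 449), so 577⁻¹ ≡ 221.
k = 397 + 577*((169 − 397)*221 mod 449) = 397 + 577*349 = 201770.

201770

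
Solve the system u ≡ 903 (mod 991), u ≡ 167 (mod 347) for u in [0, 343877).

991⁻¹ mod 347: 991×229 ≡ 1 (mod 347), so 991⁻¹ ≡ 229.
u = 903 + 991×((167 − 903)×229 mod 347) = 903 + 991×98 = 98021.
Check: 98021 mod 991 = 903, 98021 mod 347 = 167. ✓

98021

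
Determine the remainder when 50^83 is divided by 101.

83 in binary is 1010011, i.e. 83 = 64 + 16 + 2 + 1.
50^1 ≡ 50 (mod 101)
50^2 ≡ 50^2 = 2500 ≡ 76 (mod 101)
50^4 ≡ 76^2 = 5776 ≡ 19 (mod 101)
50^8 ≡ 19^2 = 361 ≡ 58 (mod 101)
50^16 ≡ 58^2 = 3364 ≡ 31 (mod 101)
50^32 ≡ 31^2 = 961 ≡ 52 (mod 101)
50^64 ≡ 52^2 = 2704 ≡ 78 (mod 101)
50^83 = 50^64 × 50^16 × 50^2 × 50^1 ≡ 78 × 31 × 76 × 50 (mod 101).
Accumulate the product:
78 × 31 = 2418 ≡ 95
95 × 76 = 7220 ≡ 49
49 × 50 = 2450 ≡ 26

26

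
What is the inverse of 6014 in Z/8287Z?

8287 = 1·6014 + 2273
6014 = 2·2273 + 1468
2273 = 1·1468 + 805
1468 = 1·805 + 663
805 = 1·663 + 142
663 = 4·142 + 95
142 = 1·95 + 47
95 = 2·47 + 1
47 = 47·1 + 0
gcd(6014, 8287) = 1, so the inverse exists.
Back-substitute for 1:
1 = 1·95 − 2·47
  = −2·142 + 3·95
  = 3·663 − 14·142
  = −14·805 + 17·663
  = 17·1468 − 31·805
  = −31·2273 + 48·1468
  = 48·6014 − 127·2273
  = −127·8287 + 175·6014
So 6014⁻¹ ≡ 175 (mod 8287).

175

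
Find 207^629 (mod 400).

Using repeated squaring:
207^1 ≡ 207 (mod 400)
207^2 ≡ 207^2 = 42849 ≡ 49 (mod 400)
207^4 ≡ 49^2 = 2401 ≡ 1 (mod 400)
207^8 ≡ 1^2 = 1 (mod 400)
207^16 ≡ 1^2 = 1 (mod 400)
207^32 ≡ 1^2 = 1 (mod 400)
207^64 ≡ 1^2 = 1 (mod 400)
207^128 ≡ 1^2 = 1 (mod 400)
207^256 ≡ 1^2 = 1 (mod 400)
207^512 ≡ 1^2 = 1 (mod 400)
207^629 = 207^512 × 207^64 × 207^32 × 207^16 × 207^4 × 207^1 ≡ 1 × 1 × 1 × 1 × 1 × 207 (mod 400).
Accumulate the product:
1 × 1 = 1
1 × 1 = 1
1 × 1 = 1
1 × 1 = 1
1 × 207 = 207

207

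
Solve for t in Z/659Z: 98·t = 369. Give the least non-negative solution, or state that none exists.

gcd(98, 659) = 1, so a unique solution mod 659 exists.
98⁻¹ ≡ 464 (mod 659).
t ≡ 464·369 ≡ 535 (mod 659).

535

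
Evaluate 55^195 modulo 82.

79

195 in binary is 11000011, i.e. 195 = 128 + 64 + 2 + 1.
55^1 ≡ 55 (mod 82)
55^2 ≡ 55^2 = 3025 ≡ 73 (mod 82)
55^4 ≡ 73^2 = 5329 ≡ 81 (mod 82)
55^8 ≡ 81^2 = 6561 ≡ 1 (mod 82)
55^16 ≡ 1^2 = 1 (mod 82)
55^32 ≡ 1^2 = 1 (mod 82)
55^64 ≡ 1^2 = 1 (mod 82)
55^128 ≡ 1^2 = 1 (mod 82)
55^195 = 55^128 * 55^64 * 55^2 * 55^1 ≡ 1 * 1 * 73 * 55 (mod 82).
Accumulate the product:
1 * 1 = 1
1 * 73 = 73
73 * 55 = 4015 ≡ 79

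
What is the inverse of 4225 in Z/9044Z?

9044 = 2·4225 + 594
4225 = 7·594 + 67
594 = 8·67 + 58
67 = 1·58 + 9
58 = 6·9 + 4
9 = 2·4 + 1
4 = 4·1 + 0
gcd(4225, 9044) = 1, so the inverse exists.
Back-substitute for 1:
1 = 1·9 − 2·4
  = −2·58 + 13·9
  = 13·67 − 15·58
  = −15·594 + 133·67
  = 133·4225 − 946·594
  = −946·9044 + 2025·4225
So 4225⁻¹ ≡ 2025 (mod 9044).

2025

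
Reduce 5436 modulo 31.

11

5436 = 175·31 + 11, so 5436 ≡ 11 (mod 31).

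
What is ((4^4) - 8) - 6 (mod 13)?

(4)^4 ≡ 9 (mod 13)
9 - 8 = 1
1 - 6 = -5 ≡ 8 (mod 13)

8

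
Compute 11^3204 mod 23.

3204 in binary is 110010000100, i.e. 3204 = 2048 + 1024 + 128 + 4.
11^1 ≡ 11 (mod 23)
11^2 ≡ 11^2 = 121 ≡ 6 (mod 23)
11^4 ≡ 6^2 = 36 ≡ 13 (mod 23)
11^8 ≡ 13^2 = 169 ≡ 8 (mod 23)
11^16 ≡ 8^2 = 64 ≡ 18 (mod 23)
11^32 ≡ 18^2 = 324 ≡ 2 (mod 23)
11^64 ≡ 2^2 = 4 (mod 23)
11^128 ≡ 4^2 = 16 (mod 23)
11^256 ≡ 16^2 = 256 ≡ 3 (mod 23)
11^512 ≡ 3^2 = 9 (mod 23)
11^1024 ≡ 9^2 = 81 ≡ 12 (mod 23)
11^2048 ≡ 12^2 = 144 ≡ 6 (mod 23)
11^3204 = 11^2048 × 11^1024 × 11^128 × 11^4 ≡ 6 × 12 × 16 × 13 (mod 23).
Accumulate the product:
6 × 12 = 72 ≡ 3
3 × 16 = 48 ≡ 2
2 × 13 = 26 ≡ 3

3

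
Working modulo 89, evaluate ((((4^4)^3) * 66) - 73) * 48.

(4)^4 ≡ 78 (mod 89)
(78)^3 ≡ 4 (mod 89)
4 * 66 = 264 ≡ 86 (mod 89)
86 - 73 = 13
13 * 48 = 624 ≡ 1 (mod 89)

1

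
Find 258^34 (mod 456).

144

Using repeated squaring:
34 in binary is 100010, i.e. 34 = 32 + 2.
258^1 ≡ 258 (mod 456)
258^2 ≡ 258^2 = 66564 ≡ 444 (mod 456)
258^4 ≡ 444^2 = 197136 ≡ 144 (mod 456)
258^8 ≡ 144^2 = 20736 ≡ 216 (mod 456)
258^16 ≡ 216^2 = 46656 ≡ 144 (mod 456)
258^32 ≡ 144^2 = 20736 ≡ 216 (mod 456)
258^34 = 258^32 × 258^2 ≡ 216 × 444 (mod 456).
216 × 444 = 95904 ≡ 144 (mod 456).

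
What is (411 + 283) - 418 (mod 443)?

411 + 283 = 694 ≡ 251 (mod 443)
251 - 418 = -167 ≡ 276 (mod 443)

276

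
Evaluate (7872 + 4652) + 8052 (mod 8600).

3376

7872 + 4652 = 12524 ≡ 3924 (mod 8600)
3924 + 8052 = 11976 ≡ 3376 (mod 8600)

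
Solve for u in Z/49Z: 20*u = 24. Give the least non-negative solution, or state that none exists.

gcd(20, 49) = 1, so a unique solution mod 49 exists.
20⁻¹ ≡ 27 (mod 49).
u ≡ 27*24 ≡ 11 (mod 49).

11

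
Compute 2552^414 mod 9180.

By square-and-multiply:
414 in binary is 110011110, i.e. 414 = 256 + 128 + 16 + 8 + 4 + 2.
2552^1 ≡ 2552 (mod 9180)
2552^2 ≡ 2552^2 = 6512704 ≡ 4084 (mod 9180)
2552^4 ≡ 4084^2 = 16679056 ≡ 8176 (mod 9180)
2552^8 ≡ 8176^2 = 66846976 ≡ 7396 (mod 9180)
2552^16 ≡ 7396^2 = 54700816 ≡ 6376 (mod 9180)
2552^32 ≡ 6376^2 = 40653376 ≡ 4336 (mod 9180)
2552^64 ≡ 4336^2 = 18800896 ≡ 256 (mod 9180)
2552^128 ≡ 256^2 = 65536 ≡ 1276 (mod 9180)
2552^256 ≡ 1276^2 = 1628176 ≡ 3316 (mod 9180)
2552^414 = 2552^256 * 2552^128 * 2552^16 * 2552^8 * 2552^4 * 2552^2 ≡ 3316 * 1276 * 6376 * 7396 * 8176 * 4084 (mod 9180).
Accumulate the product:
3316 * 1276 = 4231216 ≡ 8416
8416 * 6376 = 53660416 ≡ 3316
3316 * 7396 = 24525136 ≡ 5356
5356 * 8176 = 43790656 ≡ 2056
2056 * 4084 = 8396704 ≡ 6184

6184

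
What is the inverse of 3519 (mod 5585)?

5339

5585 = 1×3519 + 2066
3519 = 1×2066 + 1453
2066 = 1×1453 + 613
1453 = 2×613 + 227
613 = 2×227 + 159
227 = 1×159 + 68
159 = 2×68 + 23
68 = 2×23 + 22
23 = 1×22 + 1
22 = 22×1 + 0
gcd(3519, 5585) = 1, so the inverse exists.
Back-substitute for 1:
1 = 1×23 − 1×22
  = −1×68 + 3×23
  = 3×159 − 7×68
  = −7×227 + 10×159
  = 10×613 − 27×227
  = −27×1453 + 64×613
  = 64×2066 − 91×1453
  = −91×3519 + 155×2066
  = 155×5585 − 246×3519
So 3519⁻¹ ≡ −246 ≡ 5339 (mod 5585).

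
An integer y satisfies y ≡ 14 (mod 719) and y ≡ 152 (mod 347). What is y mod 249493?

719⁻¹ mod 347: 719*236 ≡ 1 (mod 347), so 719⁻¹ ≡ 236.
y = 14 + 719*((152 − 14)*236 mod 347) = 14 + 719*297 = 213557.

213557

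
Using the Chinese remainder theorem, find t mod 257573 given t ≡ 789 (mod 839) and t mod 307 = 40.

206344

839⁻¹ mod 307: 839·146 ≡ 1 (mod 307), so 839⁻¹ ≡ 146.
t = 789 + 839·((40 − 789)·146 mod 307) = 789 + 839·245 = 206344.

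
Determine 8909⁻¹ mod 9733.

Apply the Euclidean algorithm and back-substitute:
9733 = 1·8909 + 824
8909 = 10·824 + 669
824 = 1·669 + 155
669 = 4·155 + 49
155 = 3·49 + 8
49 = 6·8 + 1
8 = 8·1 + 0
gcd(8909, 9733) = 1, so the inverse exists.
Bézout: 1 = −1092·9733 + 1193·8909.
So 8909⁻¹ ≡ 1193 (mod 9733).

1193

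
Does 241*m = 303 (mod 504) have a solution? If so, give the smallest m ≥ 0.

87

gcd(241, 504) = 1, so a unique solution mod 504 exists.
241⁻¹ ≡ 481 (mod 504).
m ≡ 481*303 ≡ 87 (mod 504).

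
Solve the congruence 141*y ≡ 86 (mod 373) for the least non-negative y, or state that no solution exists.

35

gcd(141, 373) = 1, so a unique solution mod 373 exists.
141⁻¹ ≡ 291 (mod 373).
y ≡ 291*86 ≡ 35 (mod 373).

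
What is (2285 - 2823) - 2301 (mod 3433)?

2285 - 2823 = -538 ≡ 2895 (mod 3433)
2895 - 2301 = 594

594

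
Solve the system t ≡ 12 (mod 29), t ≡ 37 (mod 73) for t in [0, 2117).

621

29⁻¹ mod 73: 29·68 ≡ 1 (mod 73), so 29⁻¹ ≡ 68.
t = 12 + 29·((37 − 12)·68 mod 73) = 12 + 29·21 = 621.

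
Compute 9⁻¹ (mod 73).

65

By the extended Euclidean algorithm:
73 = 8×9 + 1
9 = 9×1 + 0
gcd(9, 73) = 1, so the inverse exists.
Bézout: 1 = 1×73 − 8×9.
So 9⁻¹ ≡ −8 ≡ 65 (mod 73).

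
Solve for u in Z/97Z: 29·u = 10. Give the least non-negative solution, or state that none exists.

94

gcd(29, 97) = 1, so a unique solution mod 97 exists.
29⁻¹ ≡ 87 (mod 97).
u ≡ 87·10 ≡ 94 (mod 97).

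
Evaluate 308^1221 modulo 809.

308^1 ≡ 308 (mod 809)
308^2 ≡ 308^2 = 94864 ≡ 211 (mod 809)
308^4 ≡ 211^2 = 44521 ≡ 26 (mod 809)
308^8 ≡ 26^2 = 676 (mod 809)
308^16 ≡ 676^2 = 456976 ≡ 700 (mod 809)
308^32 ≡ 700^2 = 490000 ≡ 555 (mod 809)
308^64 ≡ 555^2 = 308025 ≡ 605 (mod 809)
308^128 ≡ 605^2 = 366025 ≡ 357 (mod 809)
308^256 ≡ 357^2 = 127449 ≡ 436 (mod 809)
308^512 ≡ 436^2 = 190096 ≡ 790 (mod 809)
308^1024 ≡ 790^2 = 624100 ≡ 361 (mod 809)
308^1221 = 308^1024 · 308^128 · 308^64 · 308^4 · 308^1 ≡ 361 · 357 · 605 · 26 · 308 (mod 809).
Accumulate the product:
361 · 357 = 128877 ≡ 246
246 · 605 = 148830 ≡ 783
783 · 26 = 20358 ≡ 133
133 · 308 = 40964 ≡ 514

514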